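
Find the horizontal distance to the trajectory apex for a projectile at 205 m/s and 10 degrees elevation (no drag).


R = v0^2*sin(2*theta)/g = 205^2*sin(2*10°)/9.81 = 1465.18 m
apex_dist = R/2 = 1465.18/2 = 732.6 m

732.6 m


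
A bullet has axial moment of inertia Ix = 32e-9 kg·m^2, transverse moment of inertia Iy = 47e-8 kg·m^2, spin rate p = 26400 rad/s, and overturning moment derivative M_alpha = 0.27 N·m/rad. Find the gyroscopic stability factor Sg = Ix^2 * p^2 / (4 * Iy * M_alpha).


Sg = Ix^2 * p^2 / (4 * Iy * M_alpha) = (32e-9)^2 * 26400^2 / (4 * 47e-8 * 0.27) = 1.406

1.406


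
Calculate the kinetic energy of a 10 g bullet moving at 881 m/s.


E = 0.5*m*v^2 = 0.5*0.01*881^2 = 3881 J

3881 J


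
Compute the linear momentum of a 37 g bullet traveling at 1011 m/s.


p = m*v = 0.037*1011 = 37.41 kg·m/s

37.41 kg·m/s


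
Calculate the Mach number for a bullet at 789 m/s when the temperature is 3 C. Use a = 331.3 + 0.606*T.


a = 331.3 + 0.606*(3) = 333.118 m/s
M = v/a = 789/333.118 = 2.369

2.369


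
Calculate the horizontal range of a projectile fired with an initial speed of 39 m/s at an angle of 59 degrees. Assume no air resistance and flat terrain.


R = v0^2 * sin(2*theta) / g = 39^2 * sin(2*59°) / 9.81 = 136.9 m

136.9 m


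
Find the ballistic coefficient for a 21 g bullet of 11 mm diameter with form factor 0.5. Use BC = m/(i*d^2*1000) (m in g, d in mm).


BC = m/(i*d^2*1000) = 21/(0.5 * 11^2 * 1000) = 0.0003471

0.0003471


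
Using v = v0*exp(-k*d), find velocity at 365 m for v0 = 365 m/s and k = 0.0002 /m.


v = v0*exp(-k*d) = 365*exp(-0.0002*365) = 339.3 m/s

339.3 m/s


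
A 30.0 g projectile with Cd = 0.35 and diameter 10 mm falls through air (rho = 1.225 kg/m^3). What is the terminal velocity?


A = pi*(d/2)^2 = pi*(10/2000)^2 = 7.85398e-05 m^2
vt = sqrt(2mg/(Cd*rho*A)) = sqrt(2*0.03*9.81/(0.35 * 1.225 * 7.85398e-05)) = 132.2 m/s

132.2 m/s


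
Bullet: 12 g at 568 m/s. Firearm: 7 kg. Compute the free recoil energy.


v_r = m_p*v_p/m_gun = 0.012*568/7 = 0.973714 m/s, E_r = 0.5*m_gun*v_r^2 = 0.5*7*0.973714^2 = 3.318 J

3.318 J


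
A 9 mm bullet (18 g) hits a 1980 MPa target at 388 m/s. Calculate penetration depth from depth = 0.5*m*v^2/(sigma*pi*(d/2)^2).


A = pi*(d/2)^2 = pi*(9/2)^2 = 63.6173 mm^2
E = 0.5*m*v^2 = 0.5*0.018*388^2 = 1354.9 J
depth = E/(sigma*A) = 1354.9 J / (1980 MPa * 63.6173 mm^2) = 1354.9/(1980 * 63.6173) m = 0.0107564 m ≈ 10.76 mm

10.76 mm


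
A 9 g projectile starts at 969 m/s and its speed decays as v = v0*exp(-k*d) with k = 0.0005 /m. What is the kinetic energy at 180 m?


v = v0*exp(-k*d) = 969*exp(-0.0005*180) = 885.599 m/s
E = 0.5*m*v^2 = 0.5*0.009*885.599^2 = 3529 J

3529 J


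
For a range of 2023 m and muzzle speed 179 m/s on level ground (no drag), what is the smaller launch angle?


sin(2*theta) = R*g/v0^2 = 2023*9.81/179^2 = 0.619382, theta = arcsin(0.619382)/2 = 19.14°

19.14 degrees


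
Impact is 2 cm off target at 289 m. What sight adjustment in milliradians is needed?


1 mrad subtends 1 cm per 10 m of range, so adj = error_cm / (dist_m / 10) = 2 / (289/10) = 0.0692 mrad

0.0692 mrad


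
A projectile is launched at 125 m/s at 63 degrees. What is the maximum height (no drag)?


H = (v0*sin(theta))^2 / (2g) = (125*sin(63°))^2 / (2*9.81) = 632.2 m

632.2 m


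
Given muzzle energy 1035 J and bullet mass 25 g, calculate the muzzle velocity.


v = sqrt(2*E/m) = sqrt(2*1035/0.025) = 287.7 m/s

287.7 m/s


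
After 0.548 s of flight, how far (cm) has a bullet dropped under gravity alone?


drop = 0.5*g*t^2 = 0.5*9.81*0.548^2 = 1.47299 m ≈ 147.3 cm

147.3 cm


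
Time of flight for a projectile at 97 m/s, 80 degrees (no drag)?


T = 2*v0*sin(theta)/g = 2*97*sin(80°)/9.81 = 19.48 s

19.48 s


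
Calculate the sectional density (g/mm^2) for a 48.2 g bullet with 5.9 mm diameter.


SD = m/d^2 = 48.2/5.9^2 = 1.385 g/mm^2

1.385 g/mm^2


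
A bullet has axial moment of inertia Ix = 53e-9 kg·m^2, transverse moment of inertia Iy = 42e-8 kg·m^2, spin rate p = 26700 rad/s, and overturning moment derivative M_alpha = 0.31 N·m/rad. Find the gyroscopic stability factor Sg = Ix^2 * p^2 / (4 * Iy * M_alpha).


Sg = Ix^2 * p^2 / (4 * Iy * M_alpha) = (53e-9)^2 * 26700^2 / (4 * 42e-8 * 0.31) = 3.845

3.845


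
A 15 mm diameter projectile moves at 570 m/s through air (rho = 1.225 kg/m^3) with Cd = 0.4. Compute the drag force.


A = pi*(d/2)^2 = pi*(15/2000)^2 = 1.76715e-04 m^2
Fd = 0.5*Cd*rho*A*v^2 = 0.5*0.4*1.225*1.76715e-04*570^2 = 14.07 N

14.07 N


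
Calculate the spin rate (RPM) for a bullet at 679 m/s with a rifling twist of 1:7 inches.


twist_m = 7*0.0254 = 0.1778 m
spin = v/twist = 679/0.1778 = 3818.898 rev/s
RPM = spin*60 = 3818.898*60 ≈ 229134 RPM

229134 RPM


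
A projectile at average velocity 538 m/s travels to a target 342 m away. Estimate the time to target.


t = d/v = 342/538 = 0.6357 s

0.6357 s


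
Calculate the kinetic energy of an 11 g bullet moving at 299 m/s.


E = 0.5*m*v^2 = 0.5*0.011*299^2 = 491.7 J

491.7 J


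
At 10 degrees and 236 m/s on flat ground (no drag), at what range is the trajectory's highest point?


R = v0^2*sin(2*theta)/g = 236^2*sin(2*10°)/9.81 = 1941.81 m
apex_dist = R/2 = 1941.81/2 = 970.9 m

970.9 m


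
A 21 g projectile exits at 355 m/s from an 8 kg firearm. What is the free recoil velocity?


v_recoil = m_p * v_p / m_gun = 0.021 * 355 / 8 = 0.9319 m/s

0.9319 m/s


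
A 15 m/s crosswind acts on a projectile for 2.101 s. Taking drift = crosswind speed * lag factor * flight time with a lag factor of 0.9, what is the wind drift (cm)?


drift = v_wind * lag * t = 15 * 0.9 * 2.101 = 28.3635 m ≈ 2836 cm

2836 cm


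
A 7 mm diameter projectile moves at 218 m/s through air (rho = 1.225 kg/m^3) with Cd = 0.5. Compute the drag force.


A = pi*(d/2)^2 = pi*(7/2000)^2 = 3.84845e-05 m^2
Fd = 0.5*Cd*rho*A*v^2 = 0.5*0.5*1.225*3.84845e-05*218^2 = 0.5601 N

0.5601 N


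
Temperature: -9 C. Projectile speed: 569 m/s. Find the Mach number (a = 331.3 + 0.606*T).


a = 331.3 + 0.606*(-9) = 325.846 m/s
M = v/a = 569/325.846 = 1.746

1.746


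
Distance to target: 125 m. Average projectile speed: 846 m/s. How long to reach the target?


t = d/v = 125/846 = 0.1478 s

0.1478 s


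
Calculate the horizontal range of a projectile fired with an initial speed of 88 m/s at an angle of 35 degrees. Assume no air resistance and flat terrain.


R = v0^2 * sin(2*theta) / g = 88^2 * sin(2*35°) / 9.81 = 741.8 m

741.8 m


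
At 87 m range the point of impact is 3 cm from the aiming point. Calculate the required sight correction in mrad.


1 mrad subtends 1 cm per 10 m of range, so adj = error_cm / (dist_m / 10) = 3 / (87/10) = 0.3448 mrad

0.3448 mrad


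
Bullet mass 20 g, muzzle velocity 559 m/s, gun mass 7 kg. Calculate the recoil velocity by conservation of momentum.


v_recoil = m_p * v_p / m_gun = 0.02 * 559 / 7 = 1.597 m/s

1.597 m/s


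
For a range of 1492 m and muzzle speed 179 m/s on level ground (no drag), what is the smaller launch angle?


sin(2*theta) = R*g/v0^2 = 1492*9.81/179^2 = 0.456806, theta = arcsin(0.456806)/2 = 13.59°

13.59 degrees


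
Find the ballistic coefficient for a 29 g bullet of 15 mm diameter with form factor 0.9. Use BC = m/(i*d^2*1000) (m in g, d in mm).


BC = m/(i*d^2*1000) = 29/(0.9 * 15^2 * 1000) = 0.0001432

0.0001432


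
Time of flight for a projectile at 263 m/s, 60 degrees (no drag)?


T = 2*v0*sin(theta)/g = 2*263*sin(60°)/9.81 = 46.44 s

46.44 s


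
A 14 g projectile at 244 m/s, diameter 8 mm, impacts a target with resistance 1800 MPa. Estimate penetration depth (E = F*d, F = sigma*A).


A = pi*(d/2)^2 = pi*(8/2)^2 = 50.2655 mm^2
E = 0.5*m*v^2 = 0.5*0.014*244^2 = 416.752 J
depth = E/(sigma*A) = 416.752 J / (1800 MPa * 50.2655 mm^2) = 416.752/(1800 * 50.2655) m = 0.00460612 m ≈ 4.606 mm

4.606 mm


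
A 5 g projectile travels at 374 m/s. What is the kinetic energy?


E = 0.5*m*v^2 = 0.5*0.005*374^2 = 349.7 J

349.7 J


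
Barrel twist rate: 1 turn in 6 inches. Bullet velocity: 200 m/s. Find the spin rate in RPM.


twist_m = 6*0.0254 = 0.1524 m
spin = v/twist = 200/0.1524 = 1312.336 rev/s
RPM = spin*60 = 1312.336*60 ≈ 78740 RPM

78740 RPM


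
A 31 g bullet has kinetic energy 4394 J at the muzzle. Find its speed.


v = sqrt(2*E/m) = sqrt(2*4394/0.031) = 532.4 m/s

532.4 m/s


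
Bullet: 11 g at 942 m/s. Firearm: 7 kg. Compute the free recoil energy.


v_r = m_p*v_p/m_gun = 0.011*942/7 = 1.48029 m/s, E_r = 0.5*m_gun*v_r^2 = 0.5*7*1.48029^2 = 7.669 J

7.669 J


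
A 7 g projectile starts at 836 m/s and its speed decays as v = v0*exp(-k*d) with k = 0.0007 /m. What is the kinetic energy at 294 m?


v = v0*exp(-k*d) = 836*exp(-0.0007*294) = 680.501 m/s
E = 0.5*m*v^2 = 0.5*0.007*680.501^2 = 1621 J

1621 J


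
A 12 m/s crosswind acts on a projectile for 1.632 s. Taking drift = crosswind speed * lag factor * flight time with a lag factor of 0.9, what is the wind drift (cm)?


drift = v_wind * lag * t = 12 * 0.9 * 1.632 = 17.6256 m ≈ 1763 cm

1763 cm


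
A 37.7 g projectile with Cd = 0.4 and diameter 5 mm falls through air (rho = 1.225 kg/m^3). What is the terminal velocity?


A = pi*(d/2)^2 = pi*(5/2000)^2 = 1.96350e-05 m^2
vt = sqrt(2mg/(Cd*rho*A)) = sqrt(2*0.0377*9.81/(0.4 * 1.225 * 1.96350e-05)) = 277.3 m/s

277.3 m/s


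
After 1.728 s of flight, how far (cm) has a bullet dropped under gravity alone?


drop = 0.5*g*t^2 = 0.5*9.81*1.728^2 = 14.6463 m ≈ 1465 cm

1465 cm


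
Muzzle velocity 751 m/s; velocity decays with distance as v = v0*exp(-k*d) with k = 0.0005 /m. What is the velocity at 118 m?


v = v0*exp(-k*d) = 751*exp(-0.0005*118) = 708 m/s

708 m/s


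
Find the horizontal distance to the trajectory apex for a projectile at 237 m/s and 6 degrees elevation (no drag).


R = v0^2*sin(2*theta)/g = 237^2*sin(2*6°)/9.81 = 1190.44 m
apex_dist = R/2 = 1190.44/2 = 595.2 m

595.2 m


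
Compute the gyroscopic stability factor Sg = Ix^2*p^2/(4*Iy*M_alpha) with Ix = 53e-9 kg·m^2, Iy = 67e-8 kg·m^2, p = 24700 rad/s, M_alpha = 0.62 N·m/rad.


Sg = Ix^2 * p^2 / (4 * Iy * M_alpha) = (53e-9)^2 * 24700^2 / (4 * 67e-8 * 0.62) = 1.031

1.031


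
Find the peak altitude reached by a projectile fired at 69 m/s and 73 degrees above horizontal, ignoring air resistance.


H = (v0*sin(theta))^2 / (2g) = (69*sin(73°))^2 / (2*9.81) = 221.9 m

221.9 m


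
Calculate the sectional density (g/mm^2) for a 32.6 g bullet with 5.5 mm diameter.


SD = m/d^2 = 32.6/5.5^2 = 1.078 g/mm^2

1.078 g/mm^2


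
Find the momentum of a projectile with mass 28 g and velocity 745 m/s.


p = m*v = 0.028*745 = 20.86 kg·m/s

20.86 kg·m/s


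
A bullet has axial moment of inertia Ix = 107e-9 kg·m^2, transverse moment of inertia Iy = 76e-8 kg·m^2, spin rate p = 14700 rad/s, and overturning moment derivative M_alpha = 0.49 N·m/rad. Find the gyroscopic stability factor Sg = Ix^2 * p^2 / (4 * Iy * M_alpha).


Sg = Ix^2 * p^2 / (4 * Iy * M_alpha) = (107e-9)^2 * 14700^2 / (4 * 76e-8 * 0.49) = 1.661

1.661


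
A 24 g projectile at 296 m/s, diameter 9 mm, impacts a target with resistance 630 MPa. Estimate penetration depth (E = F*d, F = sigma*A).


A = pi*(d/2)^2 = pi*(9/2)^2 = 63.6173 mm^2
E = 0.5*m*v^2 = 0.5*0.024*296^2 = 1051.39 J
depth = E/(sigma*A) = 1051.39 J / (630 MPa * 63.6173 mm^2) = 1051.39/(630 * 63.6173) m = 0.0262331 m ≈ 26.23 mm

26.23 mm


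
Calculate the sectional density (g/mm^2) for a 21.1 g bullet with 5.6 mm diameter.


SD = m/d^2 = 21.1/5.6^2 = 0.6728 g/mm^2

0.6728 g/mm^2


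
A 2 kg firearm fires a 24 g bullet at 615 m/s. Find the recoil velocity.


v_recoil = m_p * v_p / m_gun = 0.024 * 615 / 2 = 7.38 m/s

7.38 m/s


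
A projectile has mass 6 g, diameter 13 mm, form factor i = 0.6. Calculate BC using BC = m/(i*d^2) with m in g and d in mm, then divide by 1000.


BC = m/(i*d^2*1000) = 6/(0.6 * 13^2 * 1000) = 5.917e-05

5.917e-05


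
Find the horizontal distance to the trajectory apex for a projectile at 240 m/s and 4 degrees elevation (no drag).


R = v0^2*sin(2*theta)/g = 240^2*sin(2*4°)/9.81 = 817.163 m
apex_dist = R/2 = 817.163/2 = 408.6 m

408.6 m


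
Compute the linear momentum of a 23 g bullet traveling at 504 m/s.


p = m*v = 0.023*504 = 11.59 kg·m/s

11.59 kg·m/s


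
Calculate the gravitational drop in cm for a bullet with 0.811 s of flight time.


drop = 0.5*g*t^2 = 0.5*9.81*0.811^2 = 3.22612 m ≈ 322.6 cm

322.6 cm


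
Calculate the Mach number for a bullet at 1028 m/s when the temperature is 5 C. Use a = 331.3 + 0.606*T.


a = 331.3 + 0.606*(5) = 334.33 m/s
M = v/a = 1028/334.33 = 3.075

3.075


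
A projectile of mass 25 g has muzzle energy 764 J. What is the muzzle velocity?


v = sqrt(2*E/m) = sqrt(2*764/0.025) = 247.2 m/s

247.2 m/s


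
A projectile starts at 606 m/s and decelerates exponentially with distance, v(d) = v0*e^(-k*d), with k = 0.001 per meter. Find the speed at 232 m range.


v = v0*exp(-k*d) = 606*exp(-0.001*232) = 480.5 m/s

480.5 m/s


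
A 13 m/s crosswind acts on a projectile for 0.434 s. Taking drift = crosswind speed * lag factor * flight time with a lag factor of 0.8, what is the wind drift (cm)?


drift = v_wind * lag * t = 13 * 0.8 * 0.434 = 4.5136 m ≈ 451.4 cm

451.4 cm


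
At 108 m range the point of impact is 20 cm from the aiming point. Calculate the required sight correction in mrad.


1 mrad subtends 1 cm per 10 m of range, so adj = error_cm / (dist_m / 10) = 20 / (108/10) = 1.852 mrad

1.852 mrad


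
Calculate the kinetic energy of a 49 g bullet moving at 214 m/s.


E = 0.5*m*v^2 = 0.5*0.049*214^2 = 1122 J

1122 J


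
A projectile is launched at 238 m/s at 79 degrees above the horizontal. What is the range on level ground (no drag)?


R = v0^2 * sin(2*theta) / g = 238^2 * sin(2*79°) / 9.81 = 2163 m

2163 m


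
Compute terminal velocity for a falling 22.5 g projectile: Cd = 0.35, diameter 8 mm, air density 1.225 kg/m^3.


A = pi*(d/2)^2 = pi*(8/2000)^2 = 5.02655e-05 m^2
vt = sqrt(2mg/(Cd*rho*A)) = sqrt(2*0.0225*9.81/(0.35 * 1.225 * 5.02655e-05)) = 143.1 m/s

143.1 m/s


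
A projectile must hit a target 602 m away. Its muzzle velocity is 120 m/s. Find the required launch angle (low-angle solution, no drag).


sin(2*theta) = R*g/v0^2 = 602*9.81/120^2 = 0.410112, theta = arcsin(0.410112)/2 = 12.11°

12.11 degrees


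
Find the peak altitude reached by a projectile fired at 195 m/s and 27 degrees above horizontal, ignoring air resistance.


H = (v0*sin(theta))^2 / (2g) = (195*sin(27°))^2 / (2*9.81) = 399.5 m

399.5 m


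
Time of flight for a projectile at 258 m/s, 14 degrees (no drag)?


T = 2*v0*sin(theta)/g = 2*258*sin(14°)/9.81 = 12.72 s

12.72 s


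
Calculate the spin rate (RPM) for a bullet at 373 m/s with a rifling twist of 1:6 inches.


twist_m = 6*0.0254 = 0.1524 m
spin = v/twist = 373/0.1524 = 2447.507 rev/s
RPM = spin*60 = 2447.507*60 ≈ 146850 RPM

146850 RPM


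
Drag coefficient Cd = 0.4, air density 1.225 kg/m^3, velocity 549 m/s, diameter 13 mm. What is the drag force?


A = pi*(d/2)^2 = pi*(13/2000)^2 = 1.32732e-04 m^2
Fd = 0.5*Cd*rho*A*v^2 = 0.5*0.4*1.225*1.32732e-04*549^2 = 9.801 N

9.801 N


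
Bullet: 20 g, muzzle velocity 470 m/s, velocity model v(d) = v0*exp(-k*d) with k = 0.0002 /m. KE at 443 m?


v = v0*exp(-k*d) = 470*exp(-0.0002*443) = 430.149 m/s
E = 0.5*m*v^2 = 0.5*0.02*430.149^2 = 1850 J

1850 J


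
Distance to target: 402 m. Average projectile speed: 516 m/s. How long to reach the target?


t = d/v = 402/516 = 0.7791 s

0.7791 s


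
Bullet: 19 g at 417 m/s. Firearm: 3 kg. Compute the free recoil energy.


v_r = m_p*v_p/m_gun = 0.019*417/3 = 2.641 m/s, E_r = 0.5*m_gun*v_r^2 = 0.5*3*2.641^2 = 10.46 J

10.46 J


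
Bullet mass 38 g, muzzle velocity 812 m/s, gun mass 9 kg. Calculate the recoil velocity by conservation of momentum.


v_recoil = m_p * v_p / m_gun = 0.038 * 812 / 9 = 3.428 m/s

3.428 m/s


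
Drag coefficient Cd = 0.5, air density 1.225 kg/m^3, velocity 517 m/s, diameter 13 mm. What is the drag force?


A = pi*(d/2)^2 = pi*(13/2000)^2 = 1.32732e-04 m^2
Fd = 0.5*Cd*rho*A*v^2 = 0.5*0.5*1.225*1.32732e-04*517^2 = 10.87 N

10.87 N


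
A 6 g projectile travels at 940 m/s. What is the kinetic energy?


E = 0.5*m*v^2 = 0.5*0.006*940^2 = 2651 J

2651 J


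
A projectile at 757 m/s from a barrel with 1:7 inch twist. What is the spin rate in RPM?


twist_m = 7*0.0254 = 0.1778 m
spin = v/twist = 757/0.1778 = 4257.593 rev/s
RPM = spin*60 = 4257.593*60 ≈ 255456 RPM

255456 RPM


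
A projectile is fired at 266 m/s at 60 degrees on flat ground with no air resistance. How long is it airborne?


T = 2*v0*sin(theta)/g = 2*266*sin(60°)/9.81 = 46.96 s

46.96 s


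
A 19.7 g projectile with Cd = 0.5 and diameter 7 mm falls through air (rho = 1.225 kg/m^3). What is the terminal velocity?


A = pi*(d/2)^2 = pi*(7/2000)^2 = 3.84845e-05 m^2
vt = sqrt(2mg/(Cd*rho*A)) = sqrt(2*0.0197*9.81/(0.5 * 1.225 * 3.84845e-05)) = 128.1 m/s

128.1 m/s


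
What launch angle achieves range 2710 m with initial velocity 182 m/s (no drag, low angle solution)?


sin(2*theta) = R*g/v0^2 = 2710*9.81/182^2 = 0.802593, theta = arcsin(0.802593)/2 = 26.69°

26.69 degrees


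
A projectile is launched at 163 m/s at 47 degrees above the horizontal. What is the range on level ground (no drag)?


R = v0^2 * sin(2*theta) / g = 163^2 * sin(2*47°) / 9.81 = 2702 m

2702 m


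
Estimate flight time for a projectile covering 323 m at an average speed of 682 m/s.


t = d/v = 323/682 = 0.4736 s

0.4736 s


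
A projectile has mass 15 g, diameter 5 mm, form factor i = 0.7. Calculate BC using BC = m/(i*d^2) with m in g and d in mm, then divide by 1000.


BC = m/(i*d^2*1000) = 15/(0.7 * 5^2 * 1000) = 0.0008571

0.0008571


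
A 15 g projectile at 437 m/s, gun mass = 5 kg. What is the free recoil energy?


v_r = m_p*v_p/m_gun = 0.015*437/5 = 1.311 m/s, E_r = 0.5*m_gun*v_r^2 = 0.5*5*1.311^2 = 4.297 J

4.297 J


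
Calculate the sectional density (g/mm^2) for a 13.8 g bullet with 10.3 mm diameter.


SD = m/d^2 = 13.8/10.3^2 = 0.1301 g/mm^2

0.1301 g/mm^2


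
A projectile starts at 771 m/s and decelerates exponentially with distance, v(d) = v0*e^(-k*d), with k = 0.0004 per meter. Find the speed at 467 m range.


v = v0*exp(-k*d) = 771*exp(-0.0004*467) = 639.6 m/s

639.6 m/s


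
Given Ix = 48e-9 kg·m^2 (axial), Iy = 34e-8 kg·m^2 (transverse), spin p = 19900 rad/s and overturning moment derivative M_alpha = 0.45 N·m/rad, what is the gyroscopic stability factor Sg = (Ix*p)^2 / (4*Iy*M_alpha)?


Sg = Ix^2 * p^2 / (4 * Iy * M_alpha) = (48e-9)^2 * 19900^2 / (4 * 34e-8 * 0.45) = 1.491

1.491


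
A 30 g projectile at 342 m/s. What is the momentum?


p = m*v = 0.03*342 = 10.26 kg·m/s

10.26 kg·m/s


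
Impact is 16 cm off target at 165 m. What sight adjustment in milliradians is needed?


1 mrad subtends 1 cm per 10 m of range, so adj = error_cm / (dist_m / 10) = 16 / (165/10) = 0.9697 mrad

0.9697 mrad


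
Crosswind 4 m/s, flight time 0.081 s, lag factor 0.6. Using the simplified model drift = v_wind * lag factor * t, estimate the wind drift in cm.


drift = v_wind * lag * t = 4 * 0.6 * 0.081 = 0.1944 m ≈ 19.44 cm

19.44 cm


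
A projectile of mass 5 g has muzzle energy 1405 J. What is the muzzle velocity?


v = sqrt(2*E/m) = sqrt(2*1405/0.005) = 749.7 m/s

749.7 m/s


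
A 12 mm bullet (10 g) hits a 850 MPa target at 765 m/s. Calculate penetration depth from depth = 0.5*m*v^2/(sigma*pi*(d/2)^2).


A = pi*(d/2)^2 = pi*(12/2)^2 = 113.097 mm^2
E = 0.5*m*v^2 = 0.5*0.01*765^2 = 2926.12 J
depth = E/(sigma*A) = 2926.12 J / (850 MPa * 113.097 mm^2) = 2926.12/(850 * 113.097) m = 0.0304384 m ≈ 30.44 mm

30.44 mm


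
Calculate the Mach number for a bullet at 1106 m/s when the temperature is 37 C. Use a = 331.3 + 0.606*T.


a = 331.3 + 0.606*(37) = 353.722 m/s
M = v/a = 1106/353.722 = 3.127

3.127


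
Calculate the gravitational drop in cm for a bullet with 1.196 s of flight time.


drop = 0.5*g*t^2 = 0.5*9.81*1.196^2 = 7.01619 m ≈ 701.6 cm

701.6 cm


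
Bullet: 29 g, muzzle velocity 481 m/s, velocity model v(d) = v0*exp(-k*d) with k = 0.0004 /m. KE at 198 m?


v = v0*exp(-k*d) = 481*exp(-0.0004*198) = 444.374 m/s
E = 0.5*m*v^2 = 0.5*0.029*444.374^2 = 2863 J

2863 J


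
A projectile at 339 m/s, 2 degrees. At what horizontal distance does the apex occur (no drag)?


R = v0^2*sin(2*theta)/g = 339^2*sin(2*2°)/9.81 = 817.175 m
apex_dist = R/2 = 817.175/2 = 408.6 m

408.6 m


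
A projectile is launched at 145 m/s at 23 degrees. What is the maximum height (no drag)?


H = (v0*sin(theta))^2 / (2g) = (145*sin(23°))^2 / (2*9.81) = 163.6 m

163.6 m


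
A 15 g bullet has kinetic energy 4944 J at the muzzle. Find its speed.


v = sqrt(2*E/m) = sqrt(2*4944/0.015) = 811.9 m/s

811.9 m/s


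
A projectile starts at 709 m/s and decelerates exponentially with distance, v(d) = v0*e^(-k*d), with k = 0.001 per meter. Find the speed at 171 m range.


v = v0*exp(-k*d) = 709*exp(-0.001*171) = 597.6 m/s

597.6 m/s


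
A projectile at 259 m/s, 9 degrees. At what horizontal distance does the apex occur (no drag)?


R = v0^2*sin(2*theta)/g = 259^2*sin(2*9°)/9.81 = 2113.07 m
apex_dist = R/2 = 2113.07/2 = 1057 m

1057 m


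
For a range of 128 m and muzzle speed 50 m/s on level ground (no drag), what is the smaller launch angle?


sin(2*theta) = R*g/v0^2 = 128*9.81/50^2 = 0.502272, theta = arcsin(0.502272)/2 = 15.08°

15.08 degrees


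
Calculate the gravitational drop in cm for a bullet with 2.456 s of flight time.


drop = 0.5*g*t^2 = 0.5*9.81*2.456^2 = 29.5866 m ≈ 2959 cm

2959 cm


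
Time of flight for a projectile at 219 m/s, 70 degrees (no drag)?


T = 2*v0*sin(theta)/g = 2*219*sin(70°)/9.81 = 41.96 s

41.96 s


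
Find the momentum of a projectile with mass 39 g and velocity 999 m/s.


p = m*v = 0.039*999 = 38.96 kg·m/s

38.96 kg·m/s


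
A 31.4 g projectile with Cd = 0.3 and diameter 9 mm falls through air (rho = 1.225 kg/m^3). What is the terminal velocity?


A = pi*(d/2)^2 = pi*(9/2000)^2 = 6.36173e-05 m^2
vt = sqrt(2mg/(Cd*rho*A)) = sqrt(2*0.0314*9.81/(0.3 * 1.225 * 6.36173e-05)) = 162.3 m/s

162.3 m/s


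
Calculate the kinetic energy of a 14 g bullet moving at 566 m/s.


E = 0.5*m*v^2 = 0.5*0.014*566^2 = 2242 J

2242 J


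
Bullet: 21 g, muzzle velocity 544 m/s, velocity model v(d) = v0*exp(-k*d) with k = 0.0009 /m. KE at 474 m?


v = v0*exp(-k*d) = 544*exp(-0.0009*474) = 355.082 m/s
E = 0.5*m*v^2 = 0.5*0.021*355.082^2 = 1324 J

1324 J


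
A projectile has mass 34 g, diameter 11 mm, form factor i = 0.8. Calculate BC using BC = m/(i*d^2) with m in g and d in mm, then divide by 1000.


BC = m/(i*d^2*1000) = 34/(0.8 * 11^2 * 1000) = 0.0003512

0.0003512


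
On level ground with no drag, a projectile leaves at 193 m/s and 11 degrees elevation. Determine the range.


R = v0^2 * sin(2*theta) / g = 193^2 * sin(2*11°) / 9.81 = 1422 m

1422 m


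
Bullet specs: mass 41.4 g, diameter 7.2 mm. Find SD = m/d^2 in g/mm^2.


SD = m/d^2 = 41.4/7.2^2 = 0.7986 g/mm^2

0.7986 g/mm^2


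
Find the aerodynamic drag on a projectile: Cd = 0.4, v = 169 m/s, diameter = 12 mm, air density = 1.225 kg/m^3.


A = pi*(d/2)^2 = pi*(12/2000)^2 = 1.13097e-04 m^2
Fd = 0.5*Cd*rho*A*v^2 = 0.5*0.4*1.225*1.13097e-04*169^2 = 0.7914 N

0.7914 N


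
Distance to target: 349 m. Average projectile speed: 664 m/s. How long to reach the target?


t = d/v = 349/664 = 0.5256 s

0.5256 s


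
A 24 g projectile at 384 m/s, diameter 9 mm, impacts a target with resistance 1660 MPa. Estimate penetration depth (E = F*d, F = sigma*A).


A = pi*(d/2)^2 = pi*(9/2)^2 = 63.6173 mm^2
E = 0.5*m*v^2 = 0.5*0.024*384^2 = 1769.47 J
depth = E/(sigma*A) = 1769.47 J / (1660 MPa * 63.6173 mm^2) = 1769.47/(1660 * 63.6173) m = 0.0167556 m ≈ 16.76 mm

16.76 mm


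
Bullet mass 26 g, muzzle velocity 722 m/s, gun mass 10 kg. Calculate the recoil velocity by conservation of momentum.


v_recoil = m_p * v_p / m_gun = 0.026 * 722 / 10 = 1.877 m/s

1.877 m/s


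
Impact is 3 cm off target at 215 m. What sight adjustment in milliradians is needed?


1 mrad subtends 1 cm per 10 m of range, so adj = error_cm / (dist_m / 10) = 3 / (215/10) = 0.1395 mrad

0.1395 mrad


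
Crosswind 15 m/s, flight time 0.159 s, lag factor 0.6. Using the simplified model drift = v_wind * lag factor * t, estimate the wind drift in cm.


drift = v_wind * lag * t = 15 * 0.6 * 0.159 = 1.431 m ≈ 143.1 cm

143.1 cm


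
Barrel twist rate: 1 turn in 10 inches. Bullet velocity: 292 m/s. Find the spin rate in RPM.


twist_m = 10*0.0254 = 0.254 m
spin = v/twist = 292/0.254 = 1149.606 rev/s
RPM = spin*60 = 1149.606*60 ≈ 68976 RPM

68976 RPM


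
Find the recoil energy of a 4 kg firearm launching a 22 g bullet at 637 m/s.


v_r = m_p*v_p/m_gun = 0.022*637/4 = 3.5035 m/s, E_r = 0.5*m_gun*v_r^2 = 0.5*4*3.5035^2 = 24.55 J

24.55 J


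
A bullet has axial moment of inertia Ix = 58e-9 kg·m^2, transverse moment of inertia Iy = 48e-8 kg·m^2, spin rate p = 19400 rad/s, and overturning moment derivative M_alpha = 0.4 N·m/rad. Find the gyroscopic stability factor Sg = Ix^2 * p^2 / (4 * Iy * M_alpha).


Sg = Ix^2 * p^2 / (4 * Iy * M_alpha) = (58e-9)^2 * 19400^2 / (4 * 48e-8 * 0.4) = 1.649

1.649


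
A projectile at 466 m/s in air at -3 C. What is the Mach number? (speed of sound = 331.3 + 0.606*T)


a = 331.3 + 0.606*(-3) = 329.482 m/s
M = v/a = 466/329.482 = 1.414

1.414


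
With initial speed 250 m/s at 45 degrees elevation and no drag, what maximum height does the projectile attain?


H = (v0*sin(theta))^2 / (2g) = (250*sin(45°))^2 / (2*9.81) = 1593 m

1593 m


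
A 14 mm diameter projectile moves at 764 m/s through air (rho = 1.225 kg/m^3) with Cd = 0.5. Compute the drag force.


A = pi*(d/2)^2 = pi*(14/2000)^2 = 1.53938e-04 m^2
Fd = 0.5*Cd*rho*A*v^2 = 0.5*0.5*1.225*1.53938e-04*764^2 = 27.52 N

27.52 N


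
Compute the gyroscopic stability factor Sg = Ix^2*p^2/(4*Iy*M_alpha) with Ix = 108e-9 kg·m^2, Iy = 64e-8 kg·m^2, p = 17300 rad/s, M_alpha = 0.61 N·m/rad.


Sg = Ix^2 * p^2 / (4 * Iy * M_alpha) = (108e-9)^2 * 17300^2 / (4 * 64e-8 * 0.61) = 2.235

2.235


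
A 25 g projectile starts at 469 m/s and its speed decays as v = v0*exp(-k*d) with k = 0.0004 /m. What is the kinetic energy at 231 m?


v = v0*exp(-k*d) = 469*exp(-0.0004*231) = 427.606 m/s
E = 0.5*m*v^2 = 0.5*0.025*427.606^2 = 2286 J

2286 J


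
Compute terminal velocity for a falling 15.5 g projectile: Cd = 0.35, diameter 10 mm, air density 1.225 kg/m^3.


A = pi*(d/2)^2 = pi*(10/2000)^2 = 7.85398e-05 m^2
vt = sqrt(2mg/(Cd*rho*A)) = sqrt(2*0.0155*9.81/(0.35 * 1.225 * 7.85398e-05)) = 95.03 m/s

95.03 m/s


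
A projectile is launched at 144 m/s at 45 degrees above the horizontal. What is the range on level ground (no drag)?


R = v0^2 * sin(2*theta) / g = 144^2 * sin(2*45°) / 9.81 = 2114 m

2114 m


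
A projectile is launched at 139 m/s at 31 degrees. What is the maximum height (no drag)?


H = (v0*sin(theta))^2 / (2g) = (139*sin(31°))^2 / (2*9.81) = 261.2 m

261.2 m


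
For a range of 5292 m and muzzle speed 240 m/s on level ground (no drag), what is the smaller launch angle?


sin(2*theta) = R*g/v0^2 = 5292*9.81/240^2 = 0.901294, theta = arcsin(0.901294)/2 = 32.16°

32.16 degrees


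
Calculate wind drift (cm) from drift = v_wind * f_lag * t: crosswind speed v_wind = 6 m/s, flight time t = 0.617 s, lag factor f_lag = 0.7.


drift = v_wind * lag * t = 6 * 0.7 * 0.617 = 2.5914 m ≈ 259.1 cm

259.1 cm


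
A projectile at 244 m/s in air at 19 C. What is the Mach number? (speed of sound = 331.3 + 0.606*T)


a = 331.3 + 0.606*(19) = 342.814 m/s
M = v/a = 244/342.814 = 0.7118

0.7118


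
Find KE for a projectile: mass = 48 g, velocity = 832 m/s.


E = 0.5*m*v^2 = 0.5*0.048*832^2 = 16613 J

16613 J


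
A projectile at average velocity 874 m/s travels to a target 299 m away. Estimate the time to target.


t = d/v = 299/874 = 0.3421 s

0.3421 s


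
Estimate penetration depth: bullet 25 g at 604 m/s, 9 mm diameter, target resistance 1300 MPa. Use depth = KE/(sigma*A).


A = pi*(d/2)^2 = pi*(9/2)^2 = 63.6173 mm^2
E = 0.5*m*v^2 = 0.5*0.025*604^2 = 4560.2 J
depth = E/(sigma*A) = 4560.2 J / (1300 MPa * 63.6173 mm^2) = 4560.2/(1300 * 63.6173) m = 0.0551399 m ≈ 55.14 mm

55.14 mm


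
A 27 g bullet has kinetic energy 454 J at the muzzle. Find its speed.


v = sqrt(2*E/m) = sqrt(2*454/0.027) = 183.4 m/s

183.4 m/s


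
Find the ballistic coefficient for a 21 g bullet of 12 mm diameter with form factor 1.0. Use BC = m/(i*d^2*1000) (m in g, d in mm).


BC = m/(i*d^2*1000) = 21/(1.0 * 12^2 * 1000) = 0.0001458

0.0001458


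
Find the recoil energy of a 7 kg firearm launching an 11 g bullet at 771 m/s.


v_r = m_p*v_p/m_gun = 0.011*771/7 = 1.21157 m/s, E_r = 0.5*m_gun*v_r^2 = 0.5*7*1.21157^2 = 5.138 J

5.138 J


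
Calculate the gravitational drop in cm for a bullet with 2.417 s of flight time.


drop = 0.5*g*t^2 = 0.5*9.81*2.417^2 = 28.6545 m ≈ 2865 cm

2865 cm


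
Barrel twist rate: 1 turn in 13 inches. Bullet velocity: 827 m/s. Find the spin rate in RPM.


twist_m = 13*0.0254 = 0.3302 m
spin = v/twist = 827/0.3302 = 2504.543 rev/s
RPM = spin*60 = 2504.543*60 ≈ 150273 RPM

150273 RPM


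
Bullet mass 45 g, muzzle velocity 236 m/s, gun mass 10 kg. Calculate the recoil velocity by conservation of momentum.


v_recoil = m_p * v_p / m_gun = 0.045 * 236 / 10 = 1.062 m/s

1.062 m/s


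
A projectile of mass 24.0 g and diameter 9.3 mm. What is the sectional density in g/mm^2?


SD = m/d^2 = 24.0/9.3^2 = 0.2775 g/mm^2

0.2775 g/mm^2


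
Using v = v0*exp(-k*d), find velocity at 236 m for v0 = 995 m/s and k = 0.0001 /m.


v = v0*exp(-k*d) = 995*exp(-0.0001*236) = 971.8 m/s

971.8 m/s


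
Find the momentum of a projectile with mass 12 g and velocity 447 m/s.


p = m*v = 0.012*447 = 5.364 kg·m/s

5.364 kg·m/s


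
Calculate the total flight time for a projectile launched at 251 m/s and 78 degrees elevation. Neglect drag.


T = 2*v0*sin(theta)/g = 2*251*sin(78°)/9.81 = 50.05 s

50.05 s


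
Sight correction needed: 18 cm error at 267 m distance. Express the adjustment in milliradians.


1 mrad subtends 1 cm per 10 m of range, so adj = error_cm / (dist_m / 10) = 18 / (267/10) = 0.6742 mrad

0.6742 mrad


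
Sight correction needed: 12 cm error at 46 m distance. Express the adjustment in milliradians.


1 mrad subtends 1 cm per 10 m of range, so adj = error_cm / (dist_m / 10) = 12 / (46/10) = 2.609 mrad

2.609 mrad


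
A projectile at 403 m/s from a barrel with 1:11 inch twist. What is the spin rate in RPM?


twist_m = 11*0.0254 = 0.2794 m
spin = v/twist = 403/0.2794 = 1442.377 rev/s
RPM = spin*60 = 1442.377*60 ≈ 86543 RPM

86543 RPM


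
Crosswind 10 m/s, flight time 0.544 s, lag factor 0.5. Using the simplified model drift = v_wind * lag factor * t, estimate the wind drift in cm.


drift = v_wind * lag * t = 10 * 0.5 * 0.544 = 2.72 m ≈ 272 cm

272 cm


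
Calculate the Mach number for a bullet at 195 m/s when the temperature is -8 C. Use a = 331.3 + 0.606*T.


a = 331.3 + 0.606*(-8) = 326.452 m/s
M = v/a = 195/326.452 = 0.5973

0.5973


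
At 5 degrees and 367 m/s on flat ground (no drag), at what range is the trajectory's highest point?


R = v0^2*sin(2*theta)/g = 367^2*sin(2*5°)/9.81 = 2384.15 m
apex_dist = R/2 = 2384.15/2 = 1192 m

1192 m


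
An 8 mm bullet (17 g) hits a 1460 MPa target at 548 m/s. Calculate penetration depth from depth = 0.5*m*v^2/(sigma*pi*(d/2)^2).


A = pi*(d/2)^2 = pi*(8/2)^2 = 50.2655 mm^2
E = 0.5*m*v^2 = 0.5*0.017*548^2 = 2552.58 J
depth = E/(sigma*A) = 2552.58 J / (1460 MPa * 50.2655 mm^2) = 2552.58/(1460 * 50.2655) m = 0.0347822 m ≈ 34.78 mm

34.78 mm


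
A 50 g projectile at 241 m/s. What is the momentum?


p = m*v = 0.05*241 = 12.05 kg·m/s

12.05 kg·m/s


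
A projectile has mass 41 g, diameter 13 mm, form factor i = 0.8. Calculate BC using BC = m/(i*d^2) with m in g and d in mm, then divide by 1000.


BC = m/(i*d^2*1000) = 41/(0.8 * 13^2 * 1000) = 0.0003033

0.0003033


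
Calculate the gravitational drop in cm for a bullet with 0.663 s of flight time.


drop = 0.5*g*t^2 = 0.5*9.81*0.663^2 = 2.15609 m ≈ 215.6 cm

215.6 cm


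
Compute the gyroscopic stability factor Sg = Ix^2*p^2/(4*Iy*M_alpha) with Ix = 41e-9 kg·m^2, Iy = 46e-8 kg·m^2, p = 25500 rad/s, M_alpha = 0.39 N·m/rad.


Sg = Ix^2 * p^2 / (4 * Iy * M_alpha) = (41e-9)^2 * 25500^2 / (4 * 46e-8 * 0.39) = 1.523

1.523


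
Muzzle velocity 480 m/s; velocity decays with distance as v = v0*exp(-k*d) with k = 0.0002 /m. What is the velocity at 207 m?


v = v0*exp(-k*d) = 480*exp(-0.0002*207) = 460.5 m/s

460.5 m/s


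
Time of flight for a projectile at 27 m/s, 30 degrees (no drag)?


T = 2*v0*sin(theta)/g = 2*27*sin(30°)/9.81 = 2.752 s

2.752 s


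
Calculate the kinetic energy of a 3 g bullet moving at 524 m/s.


E = 0.5*m*v^2 = 0.5*0.003*524^2 = 411.9 J

411.9 J


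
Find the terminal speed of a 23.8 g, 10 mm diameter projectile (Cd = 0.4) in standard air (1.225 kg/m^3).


A = pi*(d/2)^2 = pi*(10/2000)^2 = 7.85398e-05 m^2
vt = sqrt(2mg/(Cd*rho*A)) = sqrt(2*0.0238*9.81/(0.4 * 1.225 * 7.85398e-05)) = 110.2 m/s

110.2 m/s


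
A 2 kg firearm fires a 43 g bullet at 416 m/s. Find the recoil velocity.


v_recoil = m_p * v_p / m_gun = 0.043 * 416 / 2 = 8.944 m/s

8.944 m/s


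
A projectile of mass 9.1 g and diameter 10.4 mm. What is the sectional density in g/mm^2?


SD = m/d^2 = 9.1/10.4^2 = 0.08413 g/mm^2

0.08413 g/mm^2


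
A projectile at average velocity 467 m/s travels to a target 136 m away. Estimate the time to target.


t = d/v = 136/467 = 0.2912 s

0.2912 s


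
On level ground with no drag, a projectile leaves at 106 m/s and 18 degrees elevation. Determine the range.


R = v0^2 * sin(2*theta) / g = 106^2 * sin(2*18°) / 9.81 = 673.2 m

673.2 m


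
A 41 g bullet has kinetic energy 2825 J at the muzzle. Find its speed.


v = sqrt(2*E/m) = sqrt(2*2825/0.041) = 371.2 m/s

371.2 m/s


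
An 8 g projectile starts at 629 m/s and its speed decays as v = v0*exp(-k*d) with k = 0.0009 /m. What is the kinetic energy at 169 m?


v = v0*exp(-k*d) = 629*exp(-0.0009*169) = 540.25 m/s
E = 0.5*m*v^2 = 0.5*0.008*540.25^2 = 1167 J

1167 J


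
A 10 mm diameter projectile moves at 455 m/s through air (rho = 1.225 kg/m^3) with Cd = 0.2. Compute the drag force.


A = pi*(d/2)^2 = pi*(10/2000)^2 = 7.85398e-05 m^2
Fd = 0.5*Cd*rho*A*v^2 = 0.5*0.2*1.225*7.85398e-05*455^2 = 1.992 N

1.992 N


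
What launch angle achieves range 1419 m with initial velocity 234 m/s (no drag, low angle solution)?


sin(2*theta) = R*g/v0^2 = 1419*9.81/234^2 = 0.254226, theta = arcsin(0.254226)/2 = 7.364°

7.364 degrees


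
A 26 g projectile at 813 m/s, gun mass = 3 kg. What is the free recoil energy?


v_r = m_p*v_p/m_gun = 0.026*813/3 = 7.046 m/s, E_r = 0.5*m_gun*v_r^2 = 0.5*3*7.046^2 = 74.47 J

74.47 J


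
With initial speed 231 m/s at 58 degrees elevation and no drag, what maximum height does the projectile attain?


H = (v0*sin(theta))^2 / (2g) = (231*sin(58°))^2 / (2*9.81) = 1956 m

1956 m


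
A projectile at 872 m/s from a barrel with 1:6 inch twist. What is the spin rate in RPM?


twist_m = 6*0.0254 = 0.1524 m
spin = v/twist = 872/0.1524 = 5721.785 rev/s
RPM = spin*60 = 5721.785*60 ≈ 343307 RPM

343307 RPM


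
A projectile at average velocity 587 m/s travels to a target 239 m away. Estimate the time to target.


t = d/v = 239/587 = 0.4072 s

0.4072 s


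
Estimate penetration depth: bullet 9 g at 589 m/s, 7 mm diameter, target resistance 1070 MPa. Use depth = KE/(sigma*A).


A = pi*(d/2)^2 = pi*(7/2)^2 = 38.4845 mm^2
E = 0.5*m*v^2 = 0.5*0.009*589^2 = 1561.14 J
depth = E/(sigma*A) = 1561.14 J / (1070 MPa * 38.4845 mm^2) = 1561.14/(1070 * 38.4845) m = 0.0379117 m ≈ 37.91 mm

37.91 mm


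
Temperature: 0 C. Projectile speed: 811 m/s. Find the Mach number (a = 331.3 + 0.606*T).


a = 331.3 + 0.606*(0) = 331.3 m/s
M = v/a = 811/331.3 = 2.448

2.448


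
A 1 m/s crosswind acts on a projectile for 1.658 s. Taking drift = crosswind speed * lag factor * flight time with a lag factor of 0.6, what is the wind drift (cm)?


drift = v_wind * lag * t = 1 * 0.6 * 1.658 = 0.9948 m ≈ 99.48 cm

99.48 cm


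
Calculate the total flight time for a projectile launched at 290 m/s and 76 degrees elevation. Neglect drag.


T = 2*v0*sin(theta)/g = 2*290*sin(76°)/9.81 = 57.37 s

57.37 s


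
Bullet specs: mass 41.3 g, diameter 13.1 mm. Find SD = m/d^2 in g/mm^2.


SD = m/d^2 = 41.3/13.1^2 = 0.2407 g/mm^2

0.2407 g/mm^2


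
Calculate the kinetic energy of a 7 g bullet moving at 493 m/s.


E = 0.5*m*v^2 = 0.5*0.007*493^2 = 850.7 J

850.7 J


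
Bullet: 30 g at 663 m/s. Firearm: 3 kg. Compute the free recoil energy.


v_r = m_p*v_p/m_gun = 0.03*663/3 = 6.63 m/s, E_r = 0.5*m_gun*v_r^2 = 0.5*3*6.63^2 = 65.94 J

65.94 J


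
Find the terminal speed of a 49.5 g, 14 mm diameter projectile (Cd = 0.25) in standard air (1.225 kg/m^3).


A = pi*(d/2)^2 = pi*(14/2000)^2 = 1.53938e-04 m^2
vt = sqrt(2mg/(Cd*rho*A)) = sqrt(2*0.0495*9.81/(0.25 * 1.225 * 1.53938e-04)) = 143.5 m/s

143.5 m/s


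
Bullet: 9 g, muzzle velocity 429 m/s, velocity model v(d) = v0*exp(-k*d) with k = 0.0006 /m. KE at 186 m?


v = v0*exp(-k*d) = 429*exp(-0.0006*186) = 383.698 m/s
E = 0.5*m*v^2 = 0.5*0.009*383.698^2 = 662.5 J

662.5 J


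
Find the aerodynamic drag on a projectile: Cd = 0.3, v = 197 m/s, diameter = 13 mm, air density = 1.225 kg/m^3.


A = pi*(d/2)^2 = pi*(13/2000)^2 = 1.32732e-04 m^2
Fd = 0.5*Cd*rho*A*v^2 = 0.5*0.3*1.225*1.32732e-04*197^2 = 0.9465 N

0.9465 N


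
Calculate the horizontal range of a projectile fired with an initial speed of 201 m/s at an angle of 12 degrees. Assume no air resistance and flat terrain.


R = v0^2 * sin(2*theta) / g = 201^2 * sin(2*12°) / 9.81 = 1675 m

1675 m


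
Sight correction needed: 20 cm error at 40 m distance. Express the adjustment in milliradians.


1 mrad subtends 1 cm per 10 m of range, so adj = error_cm / (dist_m / 10) = 20 / (40/10) = 5 mrad

5 mrad


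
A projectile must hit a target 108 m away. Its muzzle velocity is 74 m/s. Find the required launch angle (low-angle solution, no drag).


sin(2*theta) = R*g/v0^2 = 108*9.81/74^2 = 0.193477, theta = arcsin(0.193477)/2 = 5.578°

5.578 degrees


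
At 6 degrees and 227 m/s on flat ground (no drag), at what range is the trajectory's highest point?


R = v0^2*sin(2*theta)/g = 227^2*sin(2*6°)/9.81 = 1092.1 m
apex_dist = R/2 = 1092.1/2 = 546 m

546 m


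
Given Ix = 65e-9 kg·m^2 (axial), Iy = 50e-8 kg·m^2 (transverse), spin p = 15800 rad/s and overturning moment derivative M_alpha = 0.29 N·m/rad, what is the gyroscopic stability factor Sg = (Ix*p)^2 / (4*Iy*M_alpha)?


Sg = Ix^2 * p^2 / (4 * Iy * M_alpha) = (65e-9)^2 * 15800^2 / (4 * 50e-8 * 0.29) = 1.818

1.818


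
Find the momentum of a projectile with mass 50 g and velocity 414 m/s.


p = m*v = 0.05*414 = 20.7 kg·m/s

20.7 kg·m/s


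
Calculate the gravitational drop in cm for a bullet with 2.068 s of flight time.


drop = 0.5*g*t^2 = 0.5*9.81*2.068^2 = 20.9768 m ≈ 2098 cm

2098 cm
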